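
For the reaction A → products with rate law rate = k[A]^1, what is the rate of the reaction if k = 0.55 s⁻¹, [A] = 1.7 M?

0.935 M/s

Step 1: Identify the rate law: rate = k[A]^1
Step 2: Substitute values: rate = 0.55 × (1.7)^1
Step 3: Calculate: rate = 0.55 × 1.7 = 0.935 M/s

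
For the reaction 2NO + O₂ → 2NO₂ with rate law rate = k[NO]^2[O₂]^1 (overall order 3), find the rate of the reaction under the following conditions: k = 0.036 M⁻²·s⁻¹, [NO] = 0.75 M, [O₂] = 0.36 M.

0.00729 M/s

Step 1: The rate law is rate = k[NO]^2[O₂]^1, overall order = 2+1 = 3
Step 2: Substitute values: rate = 0.036 × (0.75)^2 × (0.36)^1
Step 3: rate = 0.036 × 0.5625 × 0.36 = 0.00729 M/s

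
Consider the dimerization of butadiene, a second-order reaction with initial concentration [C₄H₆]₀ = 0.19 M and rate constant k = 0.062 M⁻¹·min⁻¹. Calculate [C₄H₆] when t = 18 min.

0.1568 M

Step 1: For a second-order reaction: 1/[C₄H₆] = 1/[C₄H₆]₀ + kt
Step 2: 1/[C₄H₆] = 1/0.19 + 0.062 × 18
Step 3: 1/[C₄H₆] = 5.263 + 1.116 = 6.379
Step 4: [C₄H₆] = 1/6.379 = 0.1568 M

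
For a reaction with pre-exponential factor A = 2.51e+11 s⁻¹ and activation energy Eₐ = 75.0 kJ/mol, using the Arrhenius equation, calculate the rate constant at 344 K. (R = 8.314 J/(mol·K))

1.03e+00 s⁻¹

Step 1: Use the Arrhenius equation: k = A × exp(-Eₐ/RT)
Step 2: Convert Eₐ to J/mol: 75.0 kJ/mol = 75000 J/mol
Step 3: Calculate the exponent: -Eₐ/(RT) = -75000/(8.314 × 344) = -26.22363
Step 4: k = 2.51e+11 × exp(-26.22363)
Step 5: k = 2.51e+11 × 4.08528e-12 = 1.0254e+00 s⁻¹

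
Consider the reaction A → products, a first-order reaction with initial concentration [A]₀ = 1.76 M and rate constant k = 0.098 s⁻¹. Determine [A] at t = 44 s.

0.0236 M

Step 1: For a first-order reaction: [A] = [A]₀ × e^(-kt)
Step 2: [A] = 1.76 × e^(-0.098 × 44)
Step 3: [A] = 1.76 × e^(-4.312)
Step 4: [A] = 1.76 × 0.0134067 = 0.0236 M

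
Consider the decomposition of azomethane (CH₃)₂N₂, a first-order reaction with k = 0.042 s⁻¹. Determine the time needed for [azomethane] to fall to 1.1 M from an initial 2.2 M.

16.5 s

Step 1: For first-order: t = ln([azomethane]₀/[azomethane])/k
Step 2: t = ln(2.2/1.1)/0.042
Step 3: t = ln(2)/0.042
Step 4: t = 0.6931/0.042 = 16.5 s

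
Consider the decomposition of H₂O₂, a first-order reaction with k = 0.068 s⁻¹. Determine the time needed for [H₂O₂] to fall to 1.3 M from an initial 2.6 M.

10.19 s

Step 1: For first-order: t = ln([H₂O₂]₀/[H₂O₂])/k
Step 2: t = ln(2.6/1.3)/0.068
Step 3: t = ln(2)/0.068
Step 4: t = 0.6931/0.068 = 10.19 s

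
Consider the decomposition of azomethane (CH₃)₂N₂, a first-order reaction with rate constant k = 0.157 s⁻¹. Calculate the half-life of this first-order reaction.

4.415 s

Step 1: For a first-order reaction, t₁/₂ = ln(2)/k
Step 2: t₁/₂ = ln(2)/0.157
Step 3: t₁/₂ = 0.6931/0.157 = 4.415 s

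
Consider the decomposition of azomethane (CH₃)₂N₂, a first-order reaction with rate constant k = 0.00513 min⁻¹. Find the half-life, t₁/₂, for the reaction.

135.1 min

Step 1: For a first-order reaction, t₁/₂ = ln(2)/k
Step 2: t₁/₂ = ln(2)/0.00513
Step 3: t₁/₂ = 0.6931/0.00513 = 135.1 min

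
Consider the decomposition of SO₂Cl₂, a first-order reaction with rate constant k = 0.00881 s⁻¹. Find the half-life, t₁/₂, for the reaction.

78.68 s

Step 1: For a first-order reaction, t₁/₂ = ln(2)/k
Step 2: t₁/₂ = ln(2)/0.00881
Step 3: t₁/₂ = 0.6931/0.00881 = 78.68 s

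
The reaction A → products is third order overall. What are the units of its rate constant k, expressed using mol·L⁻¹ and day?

(mol·L⁻¹)⁻²·day⁻¹

Step 1: For overall order n, rate = k × (concentration)^n.
Step 2: Rate has units mol·L⁻¹·day⁻¹; concentration term has units (mol·L⁻¹)^3.
Step 3: k = rate / (concentration)^n, so units of k = (mol·L⁻¹)^(1-3)·day⁻¹ = (mol·L⁻¹)⁻²·day⁻¹.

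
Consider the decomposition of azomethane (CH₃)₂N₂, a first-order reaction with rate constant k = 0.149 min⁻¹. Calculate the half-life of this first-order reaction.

4.652 min

Step 1: For a first-order reaction, t₁/₂ = ln(2)/k
Step 2: t₁/₂ = ln(2)/0.149
Step 3: t₁/₂ = 0.6931/0.149 = 4.652 min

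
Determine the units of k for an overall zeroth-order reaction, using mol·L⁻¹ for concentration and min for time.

mol·L⁻¹·min⁻¹

Step 1: For overall order n, rate = k × (concentration)^n.
Step 2: Rate has units mol·L⁻¹·min⁻¹; concentration term has units (mol·L⁻¹)^0.
Step 3: k = rate / (concentration)^n, so units of k = (mol·L⁻¹)^(1-0)·min⁻¹ = mol·L⁻¹·min⁻¹.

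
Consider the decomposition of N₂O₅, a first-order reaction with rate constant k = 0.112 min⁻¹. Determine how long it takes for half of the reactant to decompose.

6.189 min

Step 1: For a first-order reaction, t₁/₂ = ln(2)/k
Step 2: t₁/₂ = ln(2)/0.112
Step 3: t₁/₂ = 0.6931/0.112 = 6.189 min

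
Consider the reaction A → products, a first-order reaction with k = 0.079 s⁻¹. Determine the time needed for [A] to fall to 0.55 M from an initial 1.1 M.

8.774 s

Step 1: For first-order: t = ln([A]₀/[A])/k
Step 2: t = ln(1.1/0.55)/0.079
Step 3: t = ln(2)/0.079
Step 4: t = 0.6931/0.079 = 8.774 s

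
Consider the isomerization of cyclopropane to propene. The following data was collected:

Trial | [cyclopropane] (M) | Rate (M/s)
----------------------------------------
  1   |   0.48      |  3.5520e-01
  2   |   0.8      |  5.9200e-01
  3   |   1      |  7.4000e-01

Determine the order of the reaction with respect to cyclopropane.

first order (1)

Step 1: Compare trials to find order n where rate₂/rate₁ = ([cyclopropane]₂/[cyclopropane]₁)^n
Step 2: rate₂/rate₁ = 5.9200e-01/3.5520e-01 = 1.667
Step 3: [cyclopropane]₂/[cyclopropane]₁ = 0.8/0.48 = 1.667
Step 4: n = ln(1.667)/ln(1.667) = 1.00 ≈ 1
Step 5: The reaction is first order in cyclopropane.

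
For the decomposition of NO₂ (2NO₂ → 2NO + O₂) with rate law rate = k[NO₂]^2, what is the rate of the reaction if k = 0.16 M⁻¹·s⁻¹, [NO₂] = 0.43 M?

0.02958 M/s

Step 1: Identify the rate law: rate = k[NO₂]^2
Step 2: Substitute values: rate = 0.16 × (0.43)^2
Step 3: Calculate: rate = 0.16 × 0.1849 = 0.029584 M/s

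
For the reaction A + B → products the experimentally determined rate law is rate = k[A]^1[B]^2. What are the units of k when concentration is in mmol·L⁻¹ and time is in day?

(mmol·L⁻¹)⁻²·day⁻¹

Step 1: Overall order = 1 + 2 = 3.
Step 2: rate has units mmol·L⁻¹·day⁻¹; [A]^1[B]^2 has units (mmol·L⁻¹)^3.
Step 3: k = rate/([A]^1[B]^2), so units of k = (mmol·L⁻¹)^(1-3)·day⁻¹ = (mmol·L⁻¹)⁻²·day⁻¹.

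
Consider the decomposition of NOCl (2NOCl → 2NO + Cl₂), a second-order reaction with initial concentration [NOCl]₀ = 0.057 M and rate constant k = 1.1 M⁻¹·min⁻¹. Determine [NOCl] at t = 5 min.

0.0434 M

Step 1: For a second-order reaction: 1/[NOCl] = 1/[NOCl]₀ + kt
Step 2: 1/[NOCl] = 1/0.057 + 1.1 × 5
Step 3: 1/[NOCl] = 17.54 + 5.5 = 23.04
Step 4: [NOCl] = 1/23.04 = 0.0434 M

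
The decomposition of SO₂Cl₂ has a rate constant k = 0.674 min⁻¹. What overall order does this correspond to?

first order (1)

Step 1: The units of k for an nth-order reaction are (concentration)^(1-n)·(time)⁻¹.
Step 2: Here k has units min⁻¹, so the concentration exponent is 0.
Step 3: 1 - n = 0 ⇒ n = 1. The reaction is first order.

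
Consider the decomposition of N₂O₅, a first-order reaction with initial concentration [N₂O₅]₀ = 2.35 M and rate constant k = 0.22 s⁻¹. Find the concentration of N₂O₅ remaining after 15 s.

0.08668 M

Step 1: For a first-order reaction: [N₂O₅] = [N₂O₅]₀ × e^(-kt)
Step 2: [N₂O₅] = 2.35 × e^(-0.22 × 15)
Step 3: [N₂O₅] = 2.35 × e^(-3.3)
Step 4: [N₂O₅] = 2.35 × 0.0368832 = 0.08668 M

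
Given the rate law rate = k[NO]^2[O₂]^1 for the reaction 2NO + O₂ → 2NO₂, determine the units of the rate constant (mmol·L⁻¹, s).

(mmol·L⁻¹)⁻²·s⁻¹

Step 1: Overall order = 2 + 1 = 3.
Step 2: rate has units mmol·L⁻¹·s⁻¹; [NO]^2[O₂]^1 has units (mmol·L⁻¹)^3.
Step 3: k = rate/([NO]^2[O₂]^1), so units of k = (mmol·L⁻¹)^(1-3)·s⁻¹ = (mmol·L⁻¹)⁻²·s⁻¹.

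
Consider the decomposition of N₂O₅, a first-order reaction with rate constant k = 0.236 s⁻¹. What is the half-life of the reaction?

2.937 s

Step 1: For a first-order reaction, t₁/₂ = ln(2)/k
Step 2: t₁/₂ = ln(2)/0.236
Step 3: t₁/₂ = 0.6931/0.236 = 2.937 s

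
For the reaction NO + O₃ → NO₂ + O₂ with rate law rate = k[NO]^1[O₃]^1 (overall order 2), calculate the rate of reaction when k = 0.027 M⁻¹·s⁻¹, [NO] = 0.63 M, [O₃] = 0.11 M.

0.001871 M/s

Step 1: The rate law is rate = k[NO]^1[O₃]^1, overall order = 1+1 = 2
Step 2: Substitute values: rate = 0.027 × (0.63)^1 × (0.11)^1
Step 3: rate = 0.027 × 0.63 × 0.11 = 0.0018711 M/s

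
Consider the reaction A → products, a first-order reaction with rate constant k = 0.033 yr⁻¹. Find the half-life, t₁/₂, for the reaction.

21 yr

Step 1: For a first-order reaction, t₁/₂ = ln(2)/k
Step 2: t₁/₂ = ln(2)/0.033
Step 3: t₁/₂ = 0.6931/0.033 = 21 yr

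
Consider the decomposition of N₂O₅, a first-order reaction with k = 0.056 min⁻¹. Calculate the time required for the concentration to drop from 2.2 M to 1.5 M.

6.839 min

Step 1: For first-order: t = ln([N₂O₅]₀/[N₂O₅])/k
Step 2: t = ln(2.2/1.5)/0.056
Step 3: t = ln(1.467)/0.056
Step 4: t = 0.383/0.056 = 6.839 min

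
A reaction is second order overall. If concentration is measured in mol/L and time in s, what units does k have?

(mol/L)⁻¹·s⁻¹

Step 1: For overall order n, rate = k × (concentration)^n.
Step 2: Rate has units mol/L·s⁻¹; concentration term has units (mol/L)^2.
Step 3: k = rate / (concentration)^n, so units of k = (mol/L)^(1-2)·s⁻¹ = (mol/L)⁻¹·s⁻¹.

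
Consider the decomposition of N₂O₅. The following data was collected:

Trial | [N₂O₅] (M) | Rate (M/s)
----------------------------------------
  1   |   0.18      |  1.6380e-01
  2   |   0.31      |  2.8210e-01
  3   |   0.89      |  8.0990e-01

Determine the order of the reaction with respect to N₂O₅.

first order (1)

Step 1: Compare trials to find order n where rate₂/rate₁ = ([N₂O₅]₂/[N₂O₅]₁)^n
Step 2: rate₂/rate₁ = 2.8210e-01/1.6380e-01 = 1.722
Step 3: [N₂O₅]₂/[N₂O₅]₁ = 0.31/0.18 = 1.722
Step 4: n = ln(1.722)/ln(1.722) = 1.00 ≈ 1
Step 5: The reaction is first order in N₂O₅.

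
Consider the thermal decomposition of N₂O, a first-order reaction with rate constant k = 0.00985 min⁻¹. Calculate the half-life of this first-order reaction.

70.37 min

Step 1: For a first-order reaction, t₁/₂ = ln(2)/k
Step 2: t₁/₂ = ln(2)/0.00985
Step 3: t₁/₂ = 0.6931/0.00985 = 70.37 min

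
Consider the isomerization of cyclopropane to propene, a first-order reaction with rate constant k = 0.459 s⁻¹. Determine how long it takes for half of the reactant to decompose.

1.51 s

Step 1: For a first-order reaction, t₁/₂ = ln(2)/k
Step 2: t₁/₂ = ln(2)/0.459
Step 3: t₁/₂ = 0.6931/0.459 = 1.51 s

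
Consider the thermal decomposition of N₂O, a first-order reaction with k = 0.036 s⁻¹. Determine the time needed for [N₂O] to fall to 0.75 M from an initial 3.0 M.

38.51 s

Step 1: For first-order: t = ln([N₂O]₀/[N₂O])/k
Step 2: t = ln(3.0/0.75)/0.036
Step 3: t = ln(4)/0.036
Step 4: t = 1.386/0.036 = 38.51 s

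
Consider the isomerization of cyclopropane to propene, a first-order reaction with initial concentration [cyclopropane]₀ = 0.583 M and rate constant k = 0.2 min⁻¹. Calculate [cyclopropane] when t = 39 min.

0.0002389 M

Step 1: For a first-order reaction: [cyclopropane] = [cyclopropane]₀ × e^(-kt)
Step 2: [cyclopropane] = 0.583 × e^(-0.2 × 39)
Step 3: [cyclopropane] = 0.583 × e^(-7.8)
Step 4: [cyclopropane] = 0.583 × 0.000409735 = 0.0002389 M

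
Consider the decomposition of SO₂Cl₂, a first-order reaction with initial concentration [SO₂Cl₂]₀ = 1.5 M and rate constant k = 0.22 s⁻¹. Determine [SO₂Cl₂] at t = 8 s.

0.2581 M

Step 1: For a first-order reaction: [SO₂Cl₂] = [SO₂Cl₂]₀ × e^(-kt)
Step 2: [SO₂Cl₂] = 1.5 × e^(-0.22 × 8)
Step 3: [SO₂Cl₂] = 1.5 × e^(-1.76)
Step 4: [SO₂Cl₂] = 1.5 × 0.172045 = 0.2581 M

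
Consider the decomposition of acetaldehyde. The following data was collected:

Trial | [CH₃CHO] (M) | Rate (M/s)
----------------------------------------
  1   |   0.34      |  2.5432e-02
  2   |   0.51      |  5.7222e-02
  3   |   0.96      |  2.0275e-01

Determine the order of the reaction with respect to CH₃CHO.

second order (2)

Step 1: Compare trials to find order n where rate₂/rate₁ = ([CH₃CHO]₂/[CH₃CHO]₁)^n
Step 2: rate₂/rate₁ = 5.7222e-02/2.5432e-02 = 2.25
Step 3: [CH₃CHO]₂/[CH₃CHO]₁ = 0.51/0.34 = 1.5
Step 4: n = ln(2.25)/ln(1.5) = 2.00 ≈ 2
Step 5: The reaction is second order in CH₃CHO.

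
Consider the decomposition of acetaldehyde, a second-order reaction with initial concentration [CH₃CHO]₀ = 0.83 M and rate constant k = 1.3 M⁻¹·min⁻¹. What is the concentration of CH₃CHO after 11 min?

0.0645 M

Step 1: For a second-order reaction: 1/[CH₃CHO] = 1/[CH₃CHO]₀ + kt
Step 2: 1/[CH₃CHO] = 1/0.83 + 1.3 × 11
Step 3: 1/[CH₃CHO] = 1.205 + 14.3 = 15.5
Step 4: [CH₃CHO] = 1/15.5 = 0.0645 M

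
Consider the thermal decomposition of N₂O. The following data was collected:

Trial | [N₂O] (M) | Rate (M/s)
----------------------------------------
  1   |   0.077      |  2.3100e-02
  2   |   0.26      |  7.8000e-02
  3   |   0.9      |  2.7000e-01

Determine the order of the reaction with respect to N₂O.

first order (1)

Step 1: Compare trials to find order n where rate₂/rate₁ = ([N₂O]₂/[N₂O]₁)^n
Step 2: rate₂/rate₁ = 7.8000e-02/2.3100e-02 = 3.377
Step 3: [N₂O]₂/[N₂O]₁ = 0.26/0.077 = 3.377
Step 4: n = ln(3.377)/ln(3.377) = 1.00 ≈ 1
Step 5: The reaction is first order in N₂O.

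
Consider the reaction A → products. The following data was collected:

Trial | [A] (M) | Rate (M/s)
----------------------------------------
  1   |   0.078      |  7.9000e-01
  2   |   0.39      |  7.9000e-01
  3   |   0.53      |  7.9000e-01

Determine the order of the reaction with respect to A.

zeroth order (0)

Step 1: Compare trials - when concentration changes, rate stays constant.
Step 2: rate₂/rate₁ = 7.9000e-01/7.9000e-01 = 1
Step 3: [A]₂/[A]₁ = 0.39/0.078 = 5
Step 4: Since rate ratio ≈ (conc ratio)^0, the reaction is zeroth order.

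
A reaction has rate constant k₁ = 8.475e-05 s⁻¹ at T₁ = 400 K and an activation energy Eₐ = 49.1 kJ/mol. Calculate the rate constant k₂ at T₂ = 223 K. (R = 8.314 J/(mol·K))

6.899e-10 s⁻¹

Step 1: Use the two-temperature Arrhenius form: ln(k₂/k₁) = -Eₐ/R × (1/T₂ - 1/T₁)
Step 2: Convert Eₐ to J/mol: 49.1 kJ/mol = 49100 J/mol
Step 3: 1/T₂ - 1/T₁ = 1/223 - 1/400 = 1.984305e-03 K⁻¹
Step 4: ln(k₂/k₁) = -49100/8.314 × 1.984305e-03 = -11.71871
Step 5: k₂ = k₁ × exp(-11.71871) = 8.475e-05 × 8.14008e-06 = 6.899e-10 s⁻¹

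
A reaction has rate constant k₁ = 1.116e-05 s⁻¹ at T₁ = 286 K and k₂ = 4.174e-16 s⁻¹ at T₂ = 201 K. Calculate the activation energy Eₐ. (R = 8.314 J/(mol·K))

135.0 kJ/mol

Step 1: Use the two-temperature Arrhenius form: ln(k₂/k₁) = -Eₐ/R × (1/T₂ - 1/T₁)
Step 2: ln(k₂/k₁) = ln(4.174e-16/1.116e-05) = ln(3.74014e-11) = -24.0093
Step 3: 1/T₂ - 1/T₁ = 1/201 - 1/286 = 1.478621e-03 K⁻¹
Step 4: Eₐ = -R × ln(k₂/k₁) / (1/T₂ - 1/T₁) = -8.314 × -24.0093 / 1.478621e-03
Step 5: Eₐ = 1.3500e+05 J/mol = 135.0 kJ/mol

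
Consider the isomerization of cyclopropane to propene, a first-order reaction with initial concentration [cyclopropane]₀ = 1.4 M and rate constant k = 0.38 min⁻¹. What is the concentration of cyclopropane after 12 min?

0.01465 M

Step 1: For a first-order reaction: [cyclopropane] = [cyclopropane]₀ × e^(-kt)
Step 2: [cyclopropane] = 1.4 × e^(-0.38 × 12)
Step 3: [cyclopropane] = 1.4 × e^(-4.56)
Step 4: [cyclopropane] = 1.4 × 0.0104621 = 0.01465 M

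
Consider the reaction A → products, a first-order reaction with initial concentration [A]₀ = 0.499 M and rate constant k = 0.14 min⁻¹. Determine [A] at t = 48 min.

0.0006021 M

Step 1: For a first-order reaction: [A] = [A]₀ × e^(-kt)
Step 2: [A] = 0.499 × e^(-0.14 × 48)
Step 3: [A] = 0.499 × e^(-6.72)
Step 4: [A] = 0.499 × 0.00120654 = 0.0006021 M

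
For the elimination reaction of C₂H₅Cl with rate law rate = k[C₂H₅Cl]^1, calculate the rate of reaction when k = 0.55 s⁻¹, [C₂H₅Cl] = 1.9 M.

1.045 M/s

Step 1: Identify the rate law: rate = k[C₂H₅Cl]^1
Step 2: Substitute values: rate = 0.55 × (1.9)^1
Step 3: Calculate: rate = 0.55 × 1.9 = 1.045 M/s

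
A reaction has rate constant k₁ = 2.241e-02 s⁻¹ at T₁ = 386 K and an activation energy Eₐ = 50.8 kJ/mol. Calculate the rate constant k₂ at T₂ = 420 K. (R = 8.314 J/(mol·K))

8.072e-02 s⁻¹

Step 1: Use the two-temperature Arrhenius form: ln(k₂/k₁) = -Eₐ/R × (1/T₂ - 1/T₁)
Step 2: Convert Eₐ to J/mol: 50.8 kJ/mol = 50800 J/mol
Step 3: 1/T₂ - 1/T₁ = 1/420 - 1/386 = -2.097212e-04 K⁻¹
Step 4: ln(k₂/k₁) = -50800/8.314 × -2.097212e-04 = 1.28143
Step 5: k₂ = k₁ × exp(1.28143) = 2.241e-02 × 3.60179e+00 = 8.072e-02 s⁻¹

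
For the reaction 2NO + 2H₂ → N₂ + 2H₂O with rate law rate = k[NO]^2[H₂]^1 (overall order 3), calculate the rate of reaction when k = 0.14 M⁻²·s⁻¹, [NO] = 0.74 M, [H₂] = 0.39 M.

0.0299 M/s

Step 1: The rate law is rate = k[NO]^2[H₂]^1, overall order = 2+1 = 3
Step 2: Substitute values: rate = 0.14 × (0.74)^2 × (0.39)^1
Step 3: rate = 0.14 × 0.5476 × 0.39 = 0.029899 M/s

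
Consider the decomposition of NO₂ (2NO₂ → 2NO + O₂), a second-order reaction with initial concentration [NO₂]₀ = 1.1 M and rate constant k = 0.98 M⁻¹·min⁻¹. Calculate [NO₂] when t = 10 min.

0.09338 M

Step 1: For a second-order reaction: 1/[NO₂] = 1/[NO₂]₀ + kt
Step 2: 1/[NO₂] = 1/1.1 + 0.98 × 10
Step 3: 1/[NO₂] = 0.9091 + 9.8 = 10.71
Step 4: [NO₂] = 1/10.71 = 0.09338 M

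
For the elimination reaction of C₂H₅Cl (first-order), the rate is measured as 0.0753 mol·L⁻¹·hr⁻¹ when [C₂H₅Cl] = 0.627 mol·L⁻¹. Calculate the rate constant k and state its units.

0.1201 hr⁻¹

Step 1: rate = k[C₂H₅Cl]^1, so k = rate / [C₂H₅Cl]^1.
Step 2: k = 0.0753 / (0.627)^1 = 0.0753 / 0.627.
Step 3: k = 0.1201 hr⁻¹.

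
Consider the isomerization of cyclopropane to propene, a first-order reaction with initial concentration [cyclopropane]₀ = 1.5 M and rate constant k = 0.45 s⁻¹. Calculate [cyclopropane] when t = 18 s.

0.0004553 M

Step 1: For a first-order reaction: [cyclopropane] = [cyclopropane]₀ × e^(-kt)
Step 2: [cyclopropane] = 1.5 × e^(-0.45 × 18)
Step 3: [cyclopropane] = 1.5 × e^(-8.1)
Step 4: [cyclopropane] = 1.5 × 0.000303539 = 0.0004553 M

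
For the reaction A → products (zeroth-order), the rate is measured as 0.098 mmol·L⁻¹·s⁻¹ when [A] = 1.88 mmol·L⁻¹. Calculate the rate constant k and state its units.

0.098 mmol·L⁻¹·s⁻¹

Step 1: For a zeroth-order reaction, rate = k (independent of concentration).
Step 2: k = rate = 0.098 mmol·L⁻¹·s⁻¹.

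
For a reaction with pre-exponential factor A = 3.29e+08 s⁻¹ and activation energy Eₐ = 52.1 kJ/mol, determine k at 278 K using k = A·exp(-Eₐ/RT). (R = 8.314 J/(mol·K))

5.34e-02 s⁻¹

Step 1: Use the Arrhenius equation: k = A × exp(-Eₐ/RT)
Step 2: Convert Eₐ to J/mol: 52.1 kJ/mol = 52100 J/mol
Step 3: Calculate the exponent: -Eₐ/(RT) = -52100/(8.314 × 278) = -22.54150
Step 4: k = 3.29e+08 × exp(-22.54150)
Step 5: k = 3.29e+08 × 1.62312e-10 = 5.3401e-02 s⁻¹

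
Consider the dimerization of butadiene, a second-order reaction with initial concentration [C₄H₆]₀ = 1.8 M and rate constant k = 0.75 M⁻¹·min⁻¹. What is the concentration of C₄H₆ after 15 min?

0.08471 M

Step 1: For a second-order reaction: 1/[C₄H₆] = 1/[C₄H₆]₀ + kt
Step 2: 1/[C₄H₆] = 1/1.8 + 0.75 × 15
Step 3: 1/[C₄H₆] = 0.5556 + 11.25 = 11.81
Step 4: [C₄H₆] = 1/11.81 = 0.08471 M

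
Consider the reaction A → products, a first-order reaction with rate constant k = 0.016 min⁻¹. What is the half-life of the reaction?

43.32 min

Step 1: For a first-order reaction, t₁/₂ = ln(2)/k
Step 2: t₁/₂ = ln(2)/0.016
Step 3: t₁/₂ = 0.6931/0.016 = 43.32 min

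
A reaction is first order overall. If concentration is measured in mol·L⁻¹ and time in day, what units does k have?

day⁻¹

Step 1: For overall order n, rate = k × (concentration)^n.
Step 2: Rate has units mol·L⁻¹·day⁻¹; concentration term has units (mol·L⁻¹)^1.
Step 3: k = rate / (concentration)^n, so units of k = (mol·L⁻¹)^(1-1)·day⁻¹ = day⁻¹.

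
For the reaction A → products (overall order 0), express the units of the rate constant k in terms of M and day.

M·day⁻¹

Step 1: For overall order n, rate = k × (concentration)^n.
Step 2: Rate has units M·day⁻¹; concentration term has units M^0.
Step 3: k = rate / (concentration)^n, so units of k = M^(1-0)·day⁻¹ = M·day⁻¹.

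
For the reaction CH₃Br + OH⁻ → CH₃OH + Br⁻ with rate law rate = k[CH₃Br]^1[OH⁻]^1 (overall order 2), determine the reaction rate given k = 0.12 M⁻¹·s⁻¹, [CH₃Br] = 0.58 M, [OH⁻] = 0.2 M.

0.01392 M/s

Step 1: The rate law is rate = k[CH₃Br]^1[OH⁻]^1, overall order = 1+1 = 2
Step 2: Substitute values: rate = 0.12 × (0.58)^1 × (0.2)^1
Step 3: rate = 0.12 × 0.58 × 0.2 = 0.01392 M/s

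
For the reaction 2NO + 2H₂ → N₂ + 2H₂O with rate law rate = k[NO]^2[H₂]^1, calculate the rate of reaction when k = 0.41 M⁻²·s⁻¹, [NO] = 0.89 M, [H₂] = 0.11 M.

0.03572 M/s

Step 1: The rate law is rate = k[NO]^2[H₂]^1
Step 2: Substitute: rate = 0.41 × (0.89)^2 × (0.11)^1
Step 3: rate = 0.41 × 0.7921 × 0.11 = 0.0357237 M/s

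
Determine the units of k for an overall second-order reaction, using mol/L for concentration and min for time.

(mol/L)⁻¹·min⁻¹

Step 1: For overall order n, rate = k × (concentration)^n.
Step 2: Rate has units mol/L·min⁻¹; concentration term has units (mol/L)^2.
Step 3: k = rate / (concentration)^n, so units of k = (mol/L)^(1-2)·min⁻¹ = (mol/L)⁻¹·min⁻¹.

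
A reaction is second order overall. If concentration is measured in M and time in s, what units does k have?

M⁻¹·s⁻¹

Step 1: For overall order n, rate = k × (concentration)^n.
Step 2: Rate has units M·s⁻¹; concentration term has units M^2.
Step 3: k = rate / (concentration)^n, so units of k = M^(1-2)·s⁻¹ = M⁻¹·s⁻¹.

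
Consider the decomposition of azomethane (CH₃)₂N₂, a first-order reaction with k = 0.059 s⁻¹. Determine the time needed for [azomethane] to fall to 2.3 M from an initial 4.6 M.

11.75 s

Step 1: For first-order: t = ln([azomethane]₀/[azomethane])/k
Step 2: t = ln(4.6/2.3)/0.059
Step 3: t = ln(2)/0.059
Step 4: t = 0.6931/0.059 = 11.75 s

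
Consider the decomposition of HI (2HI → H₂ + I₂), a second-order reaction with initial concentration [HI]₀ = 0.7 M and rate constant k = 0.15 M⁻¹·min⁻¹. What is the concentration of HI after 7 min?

0.4035 M

Step 1: For a second-order reaction: 1/[HI] = 1/[HI]₀ + kt
Step 2: 1/[HI] = 1/0.7 + 0.15 × 7
Step 3: 1/[HI] = 1.429 + 1.05 = 2.479
Step 4: [HI] = 1/2.479 = 0.4035 M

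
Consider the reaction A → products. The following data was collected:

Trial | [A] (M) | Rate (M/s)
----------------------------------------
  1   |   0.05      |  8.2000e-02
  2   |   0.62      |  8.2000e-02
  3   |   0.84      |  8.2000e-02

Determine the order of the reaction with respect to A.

zeroth order (0)

Step 1: Compare trials - when concentration changes, rate stays constant.
Step 2: rate₂/rate₁ = 8.2000e-02/8.2000e-02 = 1
Step 3: [A]₂/[A]₁ = 0.62/0.05 = 12.4
Step 4: Since rate ratio ≈ (conc ratio)^0, the reaction is zeroth order.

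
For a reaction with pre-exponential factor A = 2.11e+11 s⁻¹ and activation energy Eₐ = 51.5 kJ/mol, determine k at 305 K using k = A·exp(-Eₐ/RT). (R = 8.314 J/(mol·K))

3.19e+02 s⁻¹

Step 1: Use the Arrhenius equation: k = A × exp(-Eₐ/RT)
Step 2: Convert Eₐ to J/mol: 51.5 kJ/mol = 51500 J/mol
Step 3: Calculate the exponent: -Eₐ/(RT) = -51500/(8.314 × 305) = -20.30941
Step 4: k = 2.11e+11 × exp(-20.30941)
Step 5: k = 2.11e+11 × 1.51264e-09 = 3.1917e+02 s⁻¹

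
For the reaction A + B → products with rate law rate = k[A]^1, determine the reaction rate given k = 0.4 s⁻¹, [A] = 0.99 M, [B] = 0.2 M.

0.396 M/s

Step 1: The rate law is rate = k[A]^1
Step 2: Note that the rate does not depend on [B] (zero order in B).
Step 3: rate = 0.4 × (0.99)^1 = 0.396 M/s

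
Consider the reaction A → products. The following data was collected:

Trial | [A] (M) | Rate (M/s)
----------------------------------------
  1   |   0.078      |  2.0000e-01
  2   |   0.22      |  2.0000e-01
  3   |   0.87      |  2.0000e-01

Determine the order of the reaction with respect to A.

zeroth order (0)

Step 1: Compare trials - when concentration changes, rate stays constant.
Step 2: rate₂/rate₁ = 2.0000e-01/2.0000e-01 = 1
Step 3: [A]₂/[A]₁ = 0.22/0.078 = 2.821
Step 4: Since rate ratio ≈ (conc ratio)^0, the reaction is zeroth order.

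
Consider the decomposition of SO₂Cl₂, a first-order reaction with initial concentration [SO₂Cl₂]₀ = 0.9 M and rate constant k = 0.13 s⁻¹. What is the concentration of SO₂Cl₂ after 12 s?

0.1891 M

Step 1: For a first-order reaction: [SO₂Cl₂] = [SO₂Cl₂]₀ × e^(-kt)
Step 2: [SO₂Cl₂] = 0.9 × e^(-0.13 × 12)
Step 3: [SO₂Cl₂] = 0.9 × e^(-1.56)
Step 4: [SO₂Cl₂] = 0.9 × 0.210136 = 0.1891 M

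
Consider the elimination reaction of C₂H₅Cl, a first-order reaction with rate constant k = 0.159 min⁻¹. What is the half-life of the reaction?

4.359 min

Step 1: For a first-order reaction, t₁/₂ = ln(2)/k
Step 2: t₁/₂ = ln(2)/0.159
Step 3: t₁/₂ = 0.6931/0.159 = 4.359 min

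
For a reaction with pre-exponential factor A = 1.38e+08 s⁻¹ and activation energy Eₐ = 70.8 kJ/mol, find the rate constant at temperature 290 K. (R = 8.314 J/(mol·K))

2.44e-05 s⁻¹

Step 1: Use the Arrhenius equation: k = A × exp(-Eₐ/RT)
Step 2: Convert Eₐ to J/mol: 70.8 kJ/mol = 70800 J/mol
Step 3: Calculate the exponent: -Eₐ/(RT) = -70800/(8.314 × 290) = -29.36468
Step 4: k = 1.38e+08 × exp(-29.36468)
Step 5: k = 1.38e+08 × 1.76637e-13 = 2.4376e-05 s⁻¹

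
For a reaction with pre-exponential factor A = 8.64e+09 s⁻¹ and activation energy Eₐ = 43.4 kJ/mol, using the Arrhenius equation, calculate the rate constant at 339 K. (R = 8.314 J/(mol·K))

1.77e+03 s⁻¹

Step 1: Use the Arrhenius equation: k = A × exp(-Eₐ/RT)
Step 2: Convert Eₐ to J/mol: 43.4 kJ/mol = 43400 J/mol
Step 3: Calculate the exponent: -Eₐ/(RT) = -43400/(8.314 × 339) = -15.39856
Step 4: k = 8.64e+09 × exp(-15.39856)
Step 5: k = 8.64e+09 × 2.05348e-07 = 1.7742e+03 s⁻¹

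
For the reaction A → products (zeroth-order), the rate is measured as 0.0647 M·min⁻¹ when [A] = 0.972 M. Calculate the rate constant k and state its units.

0.0647 M·min⁻¹

Step 1: For a zeroth-order reaction, rate = k (independent of concentration).
Step 2: k = rate = 0.0647 M·min⁻¹.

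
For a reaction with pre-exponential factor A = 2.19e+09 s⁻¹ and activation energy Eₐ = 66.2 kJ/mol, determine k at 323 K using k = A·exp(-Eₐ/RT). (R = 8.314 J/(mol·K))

4.31e-02 s⁻¹

Step 1: Use the Arrhenius equation: k = A × exp(-Eₐ/RT)
Step 2: Convert Eₐ to J/mol: 66.2 kJ/mol = 66200 J/mol
Step 3: Calculate the exponent: -Eₐ/(RT) = -66200/(8.314 × 323) = -24.65162
Step 4: k = 2.19e+09 × exp(-24.65162)
Step 5: k = 2.19e+09 × 1.96760e-11 = 4.3090e-02 s⁻¹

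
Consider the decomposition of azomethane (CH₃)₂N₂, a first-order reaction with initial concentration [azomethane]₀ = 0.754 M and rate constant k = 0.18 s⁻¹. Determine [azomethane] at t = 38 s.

0.0008069 M

Step 1: For a first-order reaction: [azomethane] = [azomethane]₀ × e^(-kt)
Step 2: [azomethane] = 0.754 × e^(-0.18 × 38)
Step 3: [azomethane] = 0.754 × e^(-6.84)
Step 4: [azomethane] = 0.754 × 0.0010701 = 0.0008069 M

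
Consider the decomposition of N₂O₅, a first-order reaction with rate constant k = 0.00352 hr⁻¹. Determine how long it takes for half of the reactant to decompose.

196.9 hr

Step 1: For a first-order reaction, t₁/₂ = ln(2)/k
Step 2: t₁/₂ = ln(2)/0.00352
Step 3: t₁/₂ = 0.6931/0.00352 = 196.9 hr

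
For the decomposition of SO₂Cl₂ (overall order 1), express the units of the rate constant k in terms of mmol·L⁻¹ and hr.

hr⁻¹

Step 1: For overall order n, rate = k × (concentration)^n.
Step 2: Rate has units mmol·L⁻¹·hr⁻¹; concentration term has units (mmol·L⁻¹)^1.
Step 3: k = rate / (concentration)^n, so units of k = (mmol·L⁻¹)^(1-1)·hr⁻¹ = hr⁻¹.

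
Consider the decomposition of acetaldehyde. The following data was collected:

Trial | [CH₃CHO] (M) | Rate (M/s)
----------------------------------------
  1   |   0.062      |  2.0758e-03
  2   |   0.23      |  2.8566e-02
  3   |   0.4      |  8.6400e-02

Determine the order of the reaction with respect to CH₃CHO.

second order (2)

Step 1: Compare trials to find order n where rate₂/rate₁ = ([CH₃CHO]₂/[CH₃CHO]₁)^n
Step 2: rate₂/rate₁ = 2.8566e-02/2.0758e-03 = 13.76
Step 3: [CH₃CHO]₂/[CH₃CHO]₁ = 0.23/0.062 = 3.71
Step 4: n = ln(13.76)/ln(3.71) = 2.00 ≈ 2
Step 5: The reaction is second order in CH₃CHO.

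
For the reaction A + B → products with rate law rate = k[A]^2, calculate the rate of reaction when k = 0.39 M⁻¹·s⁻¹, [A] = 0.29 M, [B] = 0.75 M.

0.0328 M/s

Step 1: The rate law is rate = k[A]^2
Step 2: Note that the rate does not depend on [B] (zero order in B).
Step 3: rate = 0.39 × (0.29)^2 = 0.032799 M/s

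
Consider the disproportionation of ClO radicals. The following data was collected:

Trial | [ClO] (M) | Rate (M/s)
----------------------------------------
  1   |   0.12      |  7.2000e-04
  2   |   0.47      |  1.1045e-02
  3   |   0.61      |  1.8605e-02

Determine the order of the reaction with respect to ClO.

second order (2)

Step 1: Compare trials to find order n where rate₂/rate₁ = ([ClO]₂/[ClO]₁)^n
Step 2: rate₂/rate₁ = 1.1045e-02/7.2000e-04 = 15.34
Step 3: [ClO]₂/[ClO]₁ = 0.47/0.12 = 3.917
Step 4: n = ln(15.34)/ln(3.917) = 2.00 ≈ 2
Step 5: The reaction is second order in ClO.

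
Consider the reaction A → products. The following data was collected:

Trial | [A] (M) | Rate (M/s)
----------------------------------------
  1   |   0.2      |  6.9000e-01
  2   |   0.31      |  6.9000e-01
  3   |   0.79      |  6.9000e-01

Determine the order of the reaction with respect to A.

zeroth order (0)

Step 1: Compare trials - when concentration changes, rate stays constant.
Step 2: rate₂/rate₁ = 6.9000e-01/6.9000e-01 = 1
Step 3: [A]₂/[A]₁ = 0.31/0.2 = 1.55
Step 4: Since rate ratio ≈ (conc ratio)^0, the reaction is zeroth order.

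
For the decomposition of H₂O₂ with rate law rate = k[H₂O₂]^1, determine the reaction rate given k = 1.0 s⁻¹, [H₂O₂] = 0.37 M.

0.37 M/s

Step 1: Identify the rate law: rate = k[H₂O₂]^1
Step 2: Substitute values: rate = 1.0 × (0.37)^1
Step 3: Calculate: rate = 1.0 × 0.37 = 0.37 M/s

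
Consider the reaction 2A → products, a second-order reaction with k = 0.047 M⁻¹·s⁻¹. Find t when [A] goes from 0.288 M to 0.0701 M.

229.6 s

Step 1: For second-order: t = (1/[A] - 1/[A]₀)/k
Step 2: t = (1/0.0701 - 1/0.288)/0.047
Step 3: t = (14.27 - 3.472)/0.047
Step 4: t = 10.79/0.047 = 229.6 s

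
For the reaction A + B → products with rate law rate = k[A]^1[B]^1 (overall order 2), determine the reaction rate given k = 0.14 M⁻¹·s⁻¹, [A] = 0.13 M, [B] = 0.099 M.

0.001802 M/s

Step 1: The rate law is rate = k[A]^1[B]^1, overall order = 1+1 = 2
Step 2: Substitute values: rate = 0.14 × (0.13)^1 × (0.099)^1
Step 3: rate = 0.14 × 0.13 × 0.099 = 0.0018018 M/s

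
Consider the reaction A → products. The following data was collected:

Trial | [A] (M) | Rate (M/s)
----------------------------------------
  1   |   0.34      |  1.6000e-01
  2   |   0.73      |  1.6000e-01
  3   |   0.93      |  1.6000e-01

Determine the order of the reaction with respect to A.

zeroth order (0)

Step 1: Compare trials - when concentration changes, rate stays constant.
Step 2: rate₂/rate₁ = 1.6000e-01/1.6000e-01 = 1
Step 3: [A]₂/[A]₁ = 0.73/0.34 = 2.147
Step 4: Since rate ratio ≈ (conc ratio)^0, the reaction is zeroth order.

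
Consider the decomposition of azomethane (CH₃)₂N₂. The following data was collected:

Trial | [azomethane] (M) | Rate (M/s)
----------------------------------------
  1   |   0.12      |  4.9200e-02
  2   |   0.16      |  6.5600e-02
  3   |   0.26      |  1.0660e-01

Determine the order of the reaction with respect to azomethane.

first order (1)

Step 1: Compare trials to find order n where rate₂/rate₁ = ([azomethane]₂/[azomethane]₁)^n
Step 2: rate₂/rate₁ = 6.5600e-02/4.9200e-02 = 1.333
Step 3: [azomethane]₂/[azomethane]₁ = 0.16/0.12 = 1.333
Step 4: n = ln(1.333)/ln(1.333) = 1.00 ≈ 1
Step 5: The reaction is first order in azomethane.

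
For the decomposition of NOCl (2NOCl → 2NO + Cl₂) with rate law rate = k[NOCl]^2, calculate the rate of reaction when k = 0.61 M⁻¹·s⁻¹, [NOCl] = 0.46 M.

0.1291 M/s

Step 1: Identify the rate law: rate = k[NOCl]^2
Step 2: Substitute values: rate = 0.61 × (0.46)^2
Step 3: Calculate: rate = 0.61 × 0.2116 = 0.129076 M/s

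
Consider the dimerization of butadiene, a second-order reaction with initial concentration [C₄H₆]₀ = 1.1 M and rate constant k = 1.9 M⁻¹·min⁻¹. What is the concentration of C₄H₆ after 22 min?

0.02341 M

Step 1: For a second-order reaction: 1/[C₄H₆] = 1/[C₄H₆]₀ + kt
Step 2: 1/[C₄H₆] = 1/1.1 + 1.9 × 22
Step 3: 1/[C₄H₆] = 0.9091 + 41.8 = 42.71
Step 4: [C₄H₆] = 1/42.71 = 0.02341 M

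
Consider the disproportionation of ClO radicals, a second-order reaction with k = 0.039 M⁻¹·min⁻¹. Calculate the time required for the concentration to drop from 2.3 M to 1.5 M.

5.946 min

Step 1: For second-order: t = (1/[ClO] - 1/[ClO]₀)/k
Step 2: t = (1/1.5 - 1/2.3)/0.039
Step 3: t = (0.6667 - 0.4348)/0.039
Step 4: t = 0.2319/0.039 = 5.946 min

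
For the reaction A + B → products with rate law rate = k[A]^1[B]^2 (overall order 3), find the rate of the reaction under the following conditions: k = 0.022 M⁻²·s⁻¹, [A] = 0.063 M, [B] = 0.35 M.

0.0001698 M/s

Step 1: The rate law is rate = k[A]^1[B]^2, overall order = 1+2 = 3
Step 2: Substitute values: rate = 0.022 × (0.063)^1 × (0.35)^2
Step 3: rate = 0.022 × 0.063 × 0.1225 = 0.000169785 M/s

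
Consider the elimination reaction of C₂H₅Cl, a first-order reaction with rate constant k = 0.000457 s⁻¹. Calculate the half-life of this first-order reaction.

1517 s

Step 1: For a first-order reaction, t₁/₂ = ln(2)/k
Step 2: t₁/₂ = ln(2)/0.000457
Step 3: t₁/₂ = 0.6931/0.000457 = 1517 s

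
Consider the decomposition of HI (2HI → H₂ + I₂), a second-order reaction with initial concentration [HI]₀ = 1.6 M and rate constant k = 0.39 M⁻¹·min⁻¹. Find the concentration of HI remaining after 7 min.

0.2981 M

Step 1: For a second-order reaction: 1/[HI] = 1/[HI]₀ + kt
Step 2: 1/[HI] = 1/1.6 + 0.39 × 7
Step 3: 1/[HI] = 0.625 + 2.73 = 3.355
Step 4: [HI] = 1/3.355 = 0.2981 M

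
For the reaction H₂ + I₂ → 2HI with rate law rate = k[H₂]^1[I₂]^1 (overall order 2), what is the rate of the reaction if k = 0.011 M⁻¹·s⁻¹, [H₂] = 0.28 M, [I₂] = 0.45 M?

0.001386 M/s

Step 1: The rate law is rate = k[H₂]^1[I₂]^1, overall order = 1+1 = 2
Step 2: Substitute values: rate = 0.011 × (0.28)^1 × (0.45)^1
Step 3: rate = 0.011 × 0.28 × 0.45 = 0.001386 M/s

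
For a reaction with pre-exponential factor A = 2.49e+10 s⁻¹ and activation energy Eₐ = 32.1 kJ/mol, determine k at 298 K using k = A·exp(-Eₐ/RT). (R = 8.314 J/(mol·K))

5.88e+04 s⁻¹

Step 1: Use the Arrhenius equation: k = A × exp(-Eₐ/RT)
Step 2: Convert Eₐ to J/mol: 32.1 kJ/mol = 32100 J/mol
Step 3: Calculate the exponent: -Eₐ/(RT) = -32100/(8.314 × 298) = -12.95623
Step 4: k = 2.49e+10 × exp(-12.95623)
Step 5: k = 2.49e+10 × 2.36146e-06 = 5.8800e+04 s⁻¹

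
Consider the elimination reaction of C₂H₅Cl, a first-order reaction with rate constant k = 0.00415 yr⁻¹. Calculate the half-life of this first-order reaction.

167 yr

Step 1: For a first-order reaction, t₁/₂ = ln(2)/k
Step 2: t₁/₂ = ln(2)/0.00415
Step 3: t₁/₂ = 0.6931/0.00415 = 167 yr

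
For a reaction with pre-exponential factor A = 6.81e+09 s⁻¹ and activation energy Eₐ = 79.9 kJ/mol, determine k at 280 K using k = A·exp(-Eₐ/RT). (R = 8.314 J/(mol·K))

8.45e-06 s⁻¹

Step 1: Use the Arrhenius equation: k = A × exp(-Eₐ/RT)
Step 2: Convert Eₐ to J/mol: 79.9 kJ/mol = 79900 J/mol
Step 3: Calculate the exponent: -Eₐ/(RT) = -79900/(8.314 × 280) = -34.32249
Step 4: k = 6.81e+09 × exp(-34.32249)
Step 5: k = 6.81e+09 × 1.24146e-15 = 8.4543e-06 s⁻¹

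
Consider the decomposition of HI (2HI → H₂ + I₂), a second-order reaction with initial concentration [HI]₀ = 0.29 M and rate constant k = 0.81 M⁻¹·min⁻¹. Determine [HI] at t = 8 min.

0.1007 M

Step 1: For a second-order reaction: 1/[HI] = 1/[HI]₀ + kt
Step 2: 1/[HI] = 1/0.29 + 0.81 × 8
Step 3: 1/[HI] = 3.448 + 6.48 = 9.928
Step 4: [HI] = 1/9.928 = 0.1007 M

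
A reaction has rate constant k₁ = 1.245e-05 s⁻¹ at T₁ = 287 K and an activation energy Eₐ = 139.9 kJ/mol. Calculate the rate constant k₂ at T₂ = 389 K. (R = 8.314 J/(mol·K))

5.914e+01 s⁻¹

Step 1: Use the two-temperature Arrhenius form: ln(k₂/k₁) = -Eₐ/R × (1/T₂ - 1/T₁)
Step 2: Convert Eₐ to J/mol: 139.9 kJ/mol = 139900 J/mol
Step 3: 1/T₂ - 1/T₁ = 1/389 - 1/287 = -9.136265e-04 K⁻¹
Step 4: ln(k₂/k₁) = -139900/8.314 × -9.136265e-04 = 15.37363
Step 5: k₂ = k₁ × exp(15.37363) = 1.245e-05 × 4.74988e+06 = 5.914e+01 s⁻¹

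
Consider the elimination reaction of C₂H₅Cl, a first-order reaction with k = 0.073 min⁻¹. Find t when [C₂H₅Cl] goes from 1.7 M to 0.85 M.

9.495 min

Step 1: For first-order: t = ln([C₂H₅Cl]₀/[C₂H₅Cl])/k
Step 2: t = ln(1.7/0.85)/0.073
Step 3: t = ln(2)/0.073
Step 4: t = 0.6931/0.073 = 9.495 min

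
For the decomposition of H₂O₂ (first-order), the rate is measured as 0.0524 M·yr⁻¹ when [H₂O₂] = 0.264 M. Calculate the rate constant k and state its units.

0.1985 yr⁻¹

Step 1: rate = k[H₂O₂]^1, so k = rate / [H₂O₂]^1.
Step 2: k = 0.0524 / (0.264)^1 = 0.0524 / 0.264.
Step 3: k = 0.1985 yr⁻¹.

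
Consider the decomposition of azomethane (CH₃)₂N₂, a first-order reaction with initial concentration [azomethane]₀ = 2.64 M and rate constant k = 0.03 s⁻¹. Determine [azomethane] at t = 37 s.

0.87 M

Step 1: For a first-order reaction: [azomethane] = [azomethane]₀ × e^(-kt)
Step 2: [azomethane] = 2.64 × e^(-0.03 × 37)
Step 3: [azomethane] = 2.64 × e^(-1.11)
Step 4: [azomethane] = 2.64 × 0.329559 = 0.87 M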